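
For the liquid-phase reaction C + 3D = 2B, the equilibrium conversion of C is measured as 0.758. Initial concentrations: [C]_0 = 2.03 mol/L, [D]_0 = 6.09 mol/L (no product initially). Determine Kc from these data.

Kc = 6.02 (mol/L)^-2

Let X = conversion of C.
Concentrations: [C] = 2.03 − 2.03X; [D] = 6.09 − 6.09X; [B] = 4.06X.
At X = 0.758: [C] = 0.491, [D] = 1.47, [B] = 3.08.
Kc = [B]^2 / ([C] [D]^3) = 6.02 (mol/L)^-2.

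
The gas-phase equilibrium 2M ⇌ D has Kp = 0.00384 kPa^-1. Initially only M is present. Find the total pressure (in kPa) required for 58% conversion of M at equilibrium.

P = 304 kPa

Take 1 mol M as basis and let X be its fractional conversion, so ξ = 0.5X.
Mole table: n_M = 1 − X; n_D = 0.5X.
Total moles n_T = 1 − 0.5X.
Kp = p_D / (p_M^2) with p_i = (n_i/n_T)·P.
At X = 0.58: the mole-fraction product g(X) = Π y_i^ν_i = 1.167. Since Kp = g(X)·P^{-1}, P = (g/Kp)^(1/1) = (1.167/0.00384)^(1/1) = 304 kPa.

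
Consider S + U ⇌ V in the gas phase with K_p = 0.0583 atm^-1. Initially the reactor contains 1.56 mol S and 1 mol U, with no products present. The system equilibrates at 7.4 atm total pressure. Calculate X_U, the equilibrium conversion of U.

Take 1 mol U as basis and let X be its fractional conversion, so ξ = X.
Moles: n_S = 1.56 − X; n_U = 1 − X; n_V = X.
Total moles n_T = 2.56 − X.
With p_i = (n_i/n_T)P, K_p = p_V / (p_S p_U).
Equating to 0.0583 atm^-1 and solving on 0 < X < 1: X = 0.199.

X = 0.199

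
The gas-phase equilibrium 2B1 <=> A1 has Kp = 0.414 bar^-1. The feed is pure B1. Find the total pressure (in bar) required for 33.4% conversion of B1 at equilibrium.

Basis: 1 mol B1 initially; let X = conversion of B1. Extent ξ = 0.5X.
Species balance: n_B1 = 1 − X; n_A1 = 0.5X.
Summing: n_T = 1 − 0.5X.
Kp = p_A1 / (p_B1^2) with p_i = (n_i/n_T)·P.
At X = 0.334: the mole-fraction product g(X) = Π y_i^ν_i = 0.3136. Since Kp = g(X)·P^{-1}, P = (g/Kp)^(1/1) = (0.3136/0.414)^(1/1) = 0.758 bar.

P = 0.758 bar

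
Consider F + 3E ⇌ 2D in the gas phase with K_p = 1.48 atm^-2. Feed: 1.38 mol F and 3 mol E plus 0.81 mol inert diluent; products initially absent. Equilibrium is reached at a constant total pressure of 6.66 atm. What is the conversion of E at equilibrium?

X = 0.711

Take 3 mol E as basis and let X be its fractional conversion, so ξ = X.
Mole table: n_F = 1.38 − X; n_E = 3 − 3X; n_D = 2X; n_I = 0.81 (inert).
Summing: n_T = 5.19 − 2X.
y_i = n_i/n_T, p_i = y_i·P. K_p = p_D^2 / (p_F p_E^3).
Substituting and setting equal to 1.48 atm^-2 gives a polynomial in X; the root in (0,1) is X = 0.711.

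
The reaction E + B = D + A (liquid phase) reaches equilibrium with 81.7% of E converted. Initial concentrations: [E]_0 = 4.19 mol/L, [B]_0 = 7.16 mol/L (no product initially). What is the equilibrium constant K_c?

Let X = conversion of E.
Concentrations: [E] = 4.19 − 4.19X; [B] = 7.16 − 4.19X; [D] = 4.19X; [A] = 4.19X.
At X = 0.817: [E] = 0.767, [B] = 3.74, [D] = 3.42, [A] = 3.42.
K_c = [D] [A] / ([E] [B]) = 4.09.

K_c = 4.09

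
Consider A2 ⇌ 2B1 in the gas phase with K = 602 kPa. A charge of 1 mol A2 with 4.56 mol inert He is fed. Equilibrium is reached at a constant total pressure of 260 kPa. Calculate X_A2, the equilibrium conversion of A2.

Take 1 mol A2 as basis and let X be its fractional conversion, so ξ = X.
Mole table: n_A2 = 1 − X; n_B1 = 2X; n_I = 4.56 (inert).
Summing: n_T = 5.56 + X.
y_i = n_i/n_T, p_i = y_i·P. K = p_B1^2 / (p_A2).
This yields a degree-2 equation in X; solving on (0,1), X = 0.819.

X = 0.819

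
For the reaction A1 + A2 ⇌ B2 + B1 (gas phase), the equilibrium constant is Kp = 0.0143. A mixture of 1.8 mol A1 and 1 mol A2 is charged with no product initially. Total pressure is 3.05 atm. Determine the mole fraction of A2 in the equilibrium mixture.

y_A2 = 0.306

Take 1 mol A2 as basis and let X be its fractional conversion, so ξ = X.
At extent ξ: n_A1 = 1.8 − X; n_A2 = 1 − X; n_B2 = X; n_B1 = X.
n_T stays at 2.8 (no change in mole number).
With p_i = (n_i/n_T)P, Kp = p_B2 p_B1 / (p_A1 p_A2).
Substituting and setting equal to 0.0143 gives a polynomial in X; the root in (0,1) is X = 0.143.
Then n_A2 = 0.857, n_T = 2.8, so y_A2 = 0.306.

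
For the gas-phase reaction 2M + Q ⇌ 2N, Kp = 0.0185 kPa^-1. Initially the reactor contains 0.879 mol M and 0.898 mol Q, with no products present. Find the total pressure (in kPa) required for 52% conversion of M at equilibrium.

Basis: 0.879 mol M initially; let X = conversion of M. Extent ξ = 0.44X.
Mole table: n_M = 0.879 − 0.879X; n_Q = 0.898 − 0.44X; n_N = 0.879X.
Total moles n_T = 1.78 − 0.44X.
Kp = p_N^2 / (p_M^2 p_Q) with p_i = (n_i/n_T)·P.
At X = 0.52: the mole-fraction product g(X) = Π y_i^ν_i = 2.715. Since Kp = g(X)·P^{-1}, P = (g/Kp)^(1/1) = (2.715/0.0185)^(1/1) = 147 kPa.

P = 147 kPa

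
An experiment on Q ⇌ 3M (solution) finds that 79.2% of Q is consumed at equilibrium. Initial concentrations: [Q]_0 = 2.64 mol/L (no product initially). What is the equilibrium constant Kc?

Let X = conversion of Q.
Concentrations: [Q] = 2.64 − 2.64X; [M] = 7.92X.
At X = 0.792: [Q] = 0.549, [M] = 6.27.
Kc = [M]^3 / ([Q]) = 449 (mol/L)^2.

Kc = 449 (mol/L)^2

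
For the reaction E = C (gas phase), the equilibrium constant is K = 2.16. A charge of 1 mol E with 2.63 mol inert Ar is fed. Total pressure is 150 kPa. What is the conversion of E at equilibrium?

X = 0.684

Basis: 1 mol E initially; let X = conversion of E. Extent ξ = X.
Mole table: n_E = 1 − X; n_C = X; n_I = 2.63 (inert).
n_T stays at 3.63 (no change in mole number).
Mole fractions y_i = n_i/n_T; K = p_C / (p_E) with p_i = y_i·P.
Setting this equal to 2.16 and taking the physical root (0 < X < 1) gives X = 0.684.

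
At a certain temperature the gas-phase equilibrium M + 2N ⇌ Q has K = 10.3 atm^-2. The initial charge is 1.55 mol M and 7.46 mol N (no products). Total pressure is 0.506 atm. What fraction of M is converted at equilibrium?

Basis: 1.55 mol M initially; let X = conversion of M. Extent ξ = 1.55X.
Moles: n_M = 1.55 − 1.55X; n_N = 7.46 − 3.1X; n_Q = 1.55X.
Total moles n_T = 9.01 − 3.1X.
Mole fractions y_i = n_i/n_T; K = p_Q / (p_M p_N^2) with p_i = y_i·P.
Substituting and setting equal to 10.3 atm^-2 gives a polynomial in X; the root in (0,1) is X = 0.617.

X = 0.617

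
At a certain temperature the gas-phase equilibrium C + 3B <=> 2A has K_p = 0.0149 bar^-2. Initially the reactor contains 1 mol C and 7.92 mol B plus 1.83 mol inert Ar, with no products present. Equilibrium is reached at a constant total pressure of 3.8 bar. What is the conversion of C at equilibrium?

Take 1 mol C as basis and let X be its fractional conversion, so ξ = X.
Species balance: n_C = 1 − X; n_B = 7.92 − 3X; n_A = 2X; n_I = 1.83 (inert).
Total moles n_T = 10.8 − 2X.
y_i = n_i/n_T, p_i = y_i·P. K_p = p_A^2 / (p_C p_B^3).
Equating to 0.0149 bar^-2 and solving on 0 < X < 1: X = 0.339.

X = 0.339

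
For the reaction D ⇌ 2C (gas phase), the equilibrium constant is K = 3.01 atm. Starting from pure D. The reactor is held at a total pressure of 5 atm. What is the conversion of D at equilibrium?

X = 0.362

Let X = conversion of D (basis 1 mol D); extent of reaction ξ = X.
Moles: n_D = 1 − X; n_C = 2X.
Summing: n_T = 1 + X.
With p_i = (n_i/n_T)P, K = p_C^2 / (p_D).
This yields a degree-2 equation in X; solving on (0,1), X = 0.362.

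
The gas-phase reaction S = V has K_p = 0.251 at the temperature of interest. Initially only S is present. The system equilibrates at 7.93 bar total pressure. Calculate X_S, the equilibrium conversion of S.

X = 0.201

Let X = conversion of S (basis 1 mol S); extent of reaction ξ = X.
Species balance: n_S = 1 − X; n_V = X.
Total moles n_T = 1 (Δν = 0, constant).
y_i = n_i/n_T, p_i = y_i·P. K_p = p_V / (p_S).
This yields a degree-1 equation in X; solving on (0,1), X = 0.201.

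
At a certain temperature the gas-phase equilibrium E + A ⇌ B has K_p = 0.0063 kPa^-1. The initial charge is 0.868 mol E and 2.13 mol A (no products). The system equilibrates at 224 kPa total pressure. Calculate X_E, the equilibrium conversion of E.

X = 0.484

Basis: 0.868 mol E initially; let X = conversion of E. Extent ξ = 0.868X.
At extent ξ: n_E = 0.868 − 0.868X; n_A = 2.13 − 0.868X; n_B = 0.868X.
n_T = Σnᵢ = 3 − 0.868X.
With p_i = (n_i/n_T)P, K_p = p_B / (p_E p_A).
Equating to 0.0063 kPa^-1 and solving on 0 < X < 1: X = 0.484.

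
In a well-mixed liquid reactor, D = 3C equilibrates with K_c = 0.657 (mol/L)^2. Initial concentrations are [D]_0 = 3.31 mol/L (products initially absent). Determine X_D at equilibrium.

X = 0.125

Let X = conversion of D; extent ξ = 3.31·X mol/L.
Concentrations: [D] = 3.31 − 3.31X; [C] = 9.93X.
K_c = [C]^3 / ([D]).
Solving K_c = 0.657 for X ∈ (0,1): X = 0.125.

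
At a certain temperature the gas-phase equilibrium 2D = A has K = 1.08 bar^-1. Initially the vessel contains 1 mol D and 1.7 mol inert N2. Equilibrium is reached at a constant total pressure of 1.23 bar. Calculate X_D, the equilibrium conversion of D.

Let X = conversion of D (basis 1 mol D); extent of reaction ξ = 0.5X.
At extent ξ: n_D = 1 − X; n_A = 0.5X; n_I = 1.7 (inert).
Summing: n_T = 2.7 − 0.5X.
With p_i = (n_i/n_T)P, K = p_A / (p_D^2).
This yields a degree-2 equation in X; solving on (0,1), X = 0.392.

X = 0.392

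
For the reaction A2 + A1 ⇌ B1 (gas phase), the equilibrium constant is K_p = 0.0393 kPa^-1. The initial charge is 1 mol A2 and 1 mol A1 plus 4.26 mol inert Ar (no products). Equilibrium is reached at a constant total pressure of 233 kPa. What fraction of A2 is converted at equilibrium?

X = 0.460

Take 1 mol A2 as basis and let X be its fractional conversion, so ξ = X.
Moles: n_A2 = 1 − X; n_A1 = 1 − X; n_B1 = X; n_I = 4.26 (inert).
Summing: n_T = 6.26 − X.
With p_i = (n_i/n_T)P, K_p = p_B1 / (p_A2 p_A1).
Equating to 0.0393 kPa^-1 and solving on 0 < X < 1: X = 0.460.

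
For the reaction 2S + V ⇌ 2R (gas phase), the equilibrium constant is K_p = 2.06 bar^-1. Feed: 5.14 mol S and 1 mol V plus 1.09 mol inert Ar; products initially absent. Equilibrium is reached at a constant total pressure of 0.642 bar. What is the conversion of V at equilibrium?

Let X = conversion of V (basis 1 mol V); extent of reaction ξ = X.
Moles: n_S = 5.14 − 2X; n_V = 1 − X; n_R = 2X; n_I = 1.09 (inert).
n_T = Σnᵢ = 7.23 − X.
With p_i = (n_i/n_T)P, K_p = p_R^2 / (p_S^2 p_V).
This yields a degree-3 equation in X; solving on (0,1), X = 0.577.

X = 0.577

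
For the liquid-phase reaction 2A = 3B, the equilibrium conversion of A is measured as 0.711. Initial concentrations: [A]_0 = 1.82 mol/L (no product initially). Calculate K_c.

K_c = 26.4 mol/L

Let X = conversion of A.
Concentrations: [A] = 1.82 − 1.82X; [B] = 2.73X.
At X = 0.711: [A] = 0.526, [B] = 1.94.
K_c = [B]^3 / ([A]^2) = 26.4 mol/L.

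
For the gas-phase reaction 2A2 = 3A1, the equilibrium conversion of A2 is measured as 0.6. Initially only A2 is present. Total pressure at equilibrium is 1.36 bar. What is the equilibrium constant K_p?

K_p = 4.77 bar

Let X = conversion of A2 (basis 1 mol A2); extent of reaction ξ = 0.5X.
Species balance: n_A2 = 1 − X; n_A1 = 1.5X.
Total moles n_T = 1 + 0.5X.
At X = 0.6: n_A2 = 0.4, n_A1 = 0.9, n_T = 1.3.
p_i = (n_i/n_T)·P. K_p = p_A1^3 / (p_A2^2) = 4.77 bar.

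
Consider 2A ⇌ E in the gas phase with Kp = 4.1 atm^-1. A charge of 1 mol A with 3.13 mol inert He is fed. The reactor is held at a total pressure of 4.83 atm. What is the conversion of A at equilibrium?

Take 1 mol A as basis and let X be its fractional conversion, so ξ = 0.5X.
At extent ξ: n_A = 1 − X; n_E = 0.5X; n_I = 3.13 (inert).
Total moles n_T = 4.13 − 0.5X.
y_i = n_i/n_T, p_i = y_i·P. Kp = p_E / (p_A^2).
Substituting and setting equal to 4.1 atm^-1 gives a polynomial in X; the root in (0,1) is X = 0.736.

X = 0.736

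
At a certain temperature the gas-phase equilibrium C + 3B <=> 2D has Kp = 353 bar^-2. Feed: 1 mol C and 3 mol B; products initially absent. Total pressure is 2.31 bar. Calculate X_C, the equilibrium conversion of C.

Take 1 mol C as basis and let X be its fractional conversion, so ξ = X.
Mole table: n_C = 1 − X; n_B = 3 − 3X; n_D = 2X.
Total moles n_T = 4 − 2X.
Mole fractions y_i = n_i/n_T; Kp = p_D^2 / (p_C p_B^3) with p_i = y_i·P.
Setting this equal to 353 bar^-2 and taking the physical root (0 < X < 1) gives X = 0.868.

X = 0.868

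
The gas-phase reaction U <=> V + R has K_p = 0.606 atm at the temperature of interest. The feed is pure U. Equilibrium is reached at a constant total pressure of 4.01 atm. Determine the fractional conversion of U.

X = 0.362

Let X = conversion of U (basis 1 mol U); extent of reaction ξ = X.
Species balance: n_U = 1 − X; n_V = X; n_R = X.
n_T = Σnᵢ = 1 + X.
y_i = n_i/n_T, p_i = y_i·P. K_p = p_V p_R / (p_U).
Substituting and setting equal to 0.606 atm gives a polynomial in X; the root in (0,1) is X = 0.362.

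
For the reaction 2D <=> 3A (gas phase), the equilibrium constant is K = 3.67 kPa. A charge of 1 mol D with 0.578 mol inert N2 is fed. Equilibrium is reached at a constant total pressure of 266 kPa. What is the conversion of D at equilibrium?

X = 0.168

Let X = conversion of D (basis 1 mol D); extent of reaction ξ = 0.5X.
Mole table: n_D = 1 − X; n_A = 1.5X; n_I = 0.578 (inert).
Summing: n_T = 1.58 + 0.5X.
y_i = n_i/n_T, p_i = y_i·P. K = p_A^3 / (p_D^2).
Substituting and setting equal to 3.67 kPa gives a polynomial in X; the root in (0,1) is X = 0.168.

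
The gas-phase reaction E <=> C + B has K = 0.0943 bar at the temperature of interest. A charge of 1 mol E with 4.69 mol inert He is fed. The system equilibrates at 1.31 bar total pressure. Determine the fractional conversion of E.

Take 1 mol E as basis and let X be its fractional conversion, so ξ = X.
At extent ξ: n_E = 1 − X; n_C = X; n_B = X; n_I = 4.69 (inert).
n_T = Σnᵢ = 5.69 + X.
y_i = n_i/n_T, p_i = y_i·P. K = p_C p_B / (p_E).
Setting this equal to 0.0943 bar and taking the physical root (0 < X < 1) gives X = 0.480.

X = 0.480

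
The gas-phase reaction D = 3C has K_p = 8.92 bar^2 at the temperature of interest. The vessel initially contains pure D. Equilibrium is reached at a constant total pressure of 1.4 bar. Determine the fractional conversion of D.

Take 1 mol D as basis and let X be its fractional conversion, so ξ = X.
Mole table: n_D = 1 − X; n_C = 3X.
Summing: n_T = 1 + 2X.
y_i = n_i/n_T, p_i = y_i·P. K_p = p_C^3 / (p_D).
Equating to 8.92 bar^2 and solving on 0 < X < 1: X = 0.672.

X = 0.672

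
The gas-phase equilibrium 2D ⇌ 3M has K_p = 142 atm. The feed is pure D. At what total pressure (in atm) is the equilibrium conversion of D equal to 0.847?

Take 1 mol D as basis and let X be its fractional conversion, so ξ = 0.5X.
Moles: n_D = 1 − X; n_M = 1.5X.
Total moles n_T = 1 + 0.5X.
K_p = p_M^3 / (p_D^2) with p_i = (n_i/n_T)·P.
At X = 0.847: the mole-fraction product g(X) = Π y_i^ν_i = 61.54. Since K_p = g(X)·P^{1}, P = (K_p/g)^(1/1) = (142/61.54)^(1/1) = 2.31 atm.

P = 2.31 atm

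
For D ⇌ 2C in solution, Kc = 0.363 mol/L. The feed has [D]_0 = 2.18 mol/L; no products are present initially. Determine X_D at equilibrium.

X = 0.184

Let X = conversion of D; extent ξ = 2.18·X mol/L.
Concentrations: [D] = 2.18 − 2.18X; [C] = 4.36X.
Kc = [C]^2 / ([D]).
Equating to 0.363 mol/L: the physical root is X = 0.184.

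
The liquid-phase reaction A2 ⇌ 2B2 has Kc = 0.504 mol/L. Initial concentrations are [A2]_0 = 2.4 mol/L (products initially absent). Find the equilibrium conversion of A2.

X = 0.204

Let X = conversion of A2; extent ξ = 2.4·X mol/L.
Concentrations: [A2] = 2.4 − 2.4X; [B2] = 4.8X.
Kc = [B2]^2 / ([A2]).
This equals 0.504 at X = 0.204 (the root in 0 < X < 1).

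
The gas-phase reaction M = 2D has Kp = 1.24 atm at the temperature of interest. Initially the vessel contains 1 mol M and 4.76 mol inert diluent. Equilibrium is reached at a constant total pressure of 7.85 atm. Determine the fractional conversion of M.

Take 1 mol M as basis and let X be its fractional conversion, so ξ = X.
At extent ξ: n_M = 1 − X; n_D = 2X; n_I = 4.76 (inert).
n_T = Σnᵢ = 5.76 + X.
With p_i = (n_i/n_T)P, Kp = p_D^2 / (p_M).
Substituting and setting equal to 1.24 atm gives a polynomial in X; the root in (0,1) is X = 0.386.

X = 0.386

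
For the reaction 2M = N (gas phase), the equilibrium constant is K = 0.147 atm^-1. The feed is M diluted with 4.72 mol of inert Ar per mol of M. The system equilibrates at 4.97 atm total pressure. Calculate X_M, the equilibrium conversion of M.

Basis: 1 mol M initially; let X = conversion of M. Extent ξ = 0.5X.
At extent ξ: n_M = 1 − X; n_N = 0.5X; n_I = 4.72 (inert).
Summing: n_T = 5.72 − 0.5X.
y_i = n_i/n_T, p_i = y_i·P. K = p_N / (p_M^2).
Equating to 0.147 atm^-1 and solving on 0 < X < 1: X = 0.176.

X = 0.176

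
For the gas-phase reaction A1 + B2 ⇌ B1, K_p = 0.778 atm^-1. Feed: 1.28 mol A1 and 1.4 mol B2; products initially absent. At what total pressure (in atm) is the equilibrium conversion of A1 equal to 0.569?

P = 4.93 atm

Let X = conversion of A1 (basis 1.28 mol A1); extent of reaction ξ = 1.28X.
Species balance: n_A1 = 1.28 − 1.28X; n_B2 = 1.4 − 1.28X; n_B1 = 1.28X.
Total moles n_T = 2.68 − 1.28X.
K_p = p_B1 / (p_A1 p_B2) with p_i = (n_i/n_T)·P.
At X = 0.569: the mole-fraction product g(X) = Π y_i^ν_i = 3.836. Since K_p = g(X)·P^{-1}, P = (g/K_p)^(1/1) = (3.836/0.778)^(1/1) = 4.93 atm.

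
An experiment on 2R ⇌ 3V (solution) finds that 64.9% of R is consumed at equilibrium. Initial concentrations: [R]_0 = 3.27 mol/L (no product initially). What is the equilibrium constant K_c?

K_c = 24.5 mol/L

Let X = conversion of R.
Concentrations: [R] = 3.27 − 3.27X; [V] = 4.91X.
At X = 0.649: [R] = 1.15, [V] = 3.18.
K_c = [V]^3 / ([R]^2) = 24.5 mol/L.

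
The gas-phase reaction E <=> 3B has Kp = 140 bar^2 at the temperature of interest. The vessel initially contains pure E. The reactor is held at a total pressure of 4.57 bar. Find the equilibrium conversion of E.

Take 1 mol E as basis and let X be its fractional conversion, so ξ = X.
Moles: n_E = 1 − X; n_B = 3X.
Summing: n_T = 1 + 2X.
y_i = n_i/n_T, p_i = y_i·P. Kp = p_B^3 / (p_E).
Equating to 140 bar^2 and solving on 0 < X < 1: X = 0.737.

X = 0.737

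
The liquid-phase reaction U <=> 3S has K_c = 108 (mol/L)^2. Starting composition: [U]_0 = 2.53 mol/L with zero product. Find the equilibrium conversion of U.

X = 0.620

Let X = conversion of U; extent ξ = 2.53·X mol/L.
Concentrations: [U] = 2.53 − 2.53X; [S] = 7.59X.
K_c = [S]^3 / ([U]).
Setting equal to 108 and solving for X on (0,1) gives X = 0.620.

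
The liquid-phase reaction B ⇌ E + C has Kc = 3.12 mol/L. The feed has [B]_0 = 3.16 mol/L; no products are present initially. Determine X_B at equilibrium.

Let X = conversion of B; extent ξ = 3.16·X mol/L.
Concentrations: [B] = 3.16 − 3.16X; [E] = 3.16X; [C] = 3.16X.
Kc = [E] [C] / ([B]).
This equals 3.12 at X = 0.616 (the root in 0 < X < 1).

X = 0.616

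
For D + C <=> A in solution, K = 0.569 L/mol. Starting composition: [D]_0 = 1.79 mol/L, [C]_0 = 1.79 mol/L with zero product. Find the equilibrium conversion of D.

X = 0.385

Let X = conversion of D; extent ξ = 1.79·X mol/L.
Concentrations: [D] = 1.79 − 1.79X; [C] = 1.79 − 1.79X; [A] = 1.79X.
K = [A] / ([D] [C]).
Setting equal to 0.569 and solving for X on (0,1) gives X = 0.385.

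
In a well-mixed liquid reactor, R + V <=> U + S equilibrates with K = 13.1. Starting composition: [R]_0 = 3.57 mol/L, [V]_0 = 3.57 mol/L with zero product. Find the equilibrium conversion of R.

X = 0.784

Let X = conversion of R; extent ξ = 3.57·X mol/L.
Concentrations: [R] = 3.57 − 3.57X; [V] = 3.57 − 3.57X; [U] = 3.57X; [S] = 3.57X.
K = [U] [S] / ([R] [V]).
Solving K = 13.1 for X ∈ (0,1): X = 0.784.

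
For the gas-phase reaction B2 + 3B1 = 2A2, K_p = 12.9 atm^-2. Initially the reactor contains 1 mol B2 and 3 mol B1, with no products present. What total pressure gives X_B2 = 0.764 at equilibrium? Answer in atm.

P = 3.63 atm

Let X = conversion of B2 (basis 1 mol B2); extent of reaction ξ = X.
At extent ξ: n_B2 = 1 − X; n_B1 = 3 − 3X; n_A2 = 2X.
Summing: n_T = 4 − 2X.
K_p = p_A2^2 / (p_B2 p_B1^3) with p_i = (n_i/n_T)·P.
At X = 0.764: the mole-fraction product g(X) = Π y_i^ν_i = 170.3. Since K_p = g(X)·P^{-2}, P = (g/K_p)^(1/2) = (170.3/12.9)^(1/2) = 3.63 atm.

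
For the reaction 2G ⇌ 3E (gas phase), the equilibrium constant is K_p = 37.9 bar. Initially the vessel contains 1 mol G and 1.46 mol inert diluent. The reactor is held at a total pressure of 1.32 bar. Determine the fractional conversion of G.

X = 0.844

Take 1 mol G as basis and let X be its fractional conversion, so ξ = 0.5X.
Mole table: n_G = 1 − X; n_E = 1.5X; n_I = 1.46 (inert).
Summing: n_T = 2.46 + 0.5X.
y_i = n_i/n_T, p_i = y_i·P. K_p = p_E^3 / (p_G^2).
This yields a degree-3 equation in X; solving on (0,1), X = 0.844.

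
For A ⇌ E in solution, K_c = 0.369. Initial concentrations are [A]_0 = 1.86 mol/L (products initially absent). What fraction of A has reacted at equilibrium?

X = 0.270

Let X = conversion of A; extent ξ = 1.86·X mol/L.
Concentrations: [A] = 1.86 − 1.86X; [E] = 1.86X.
K_c = [E] / ([A]).
Solving K_c = 0.369 for X ∈ (0,1): X = 0.270.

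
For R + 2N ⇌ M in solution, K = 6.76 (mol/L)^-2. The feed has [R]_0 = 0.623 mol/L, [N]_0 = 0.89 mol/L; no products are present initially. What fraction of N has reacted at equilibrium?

Let X = conversion of N; extent ξ = 0.89X/2 mol/L.
Concentrations: [R] = 0.623 − 0.445X; [N] = 0.89 − 0.89X; [M] = 0.445X.
K = [M] / ([R] [N]^2).
Equating to 6.76 (mol/L)^-2: the physical root is X = 0.617.

X = 0.617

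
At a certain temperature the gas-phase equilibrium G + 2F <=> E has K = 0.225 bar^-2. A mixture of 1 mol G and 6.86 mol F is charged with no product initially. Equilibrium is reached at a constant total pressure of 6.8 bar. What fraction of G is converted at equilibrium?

X = 0.879

Let X = conversion of G (basis 1 mol G); extent of reaction ξ = X.
Moles: n_G = 1 − X; n_F = 6.86 − 2X; n_E = X.
Total moles n_T = 7.86 − 2X.
y_i = n_i/n_T, p_i = y_i·P. K = p_E / (p_G p_F^2).
Setting this equal to 0.225 bar^-2 and taking the physical root (0 < X < 1) gives X = 0.879.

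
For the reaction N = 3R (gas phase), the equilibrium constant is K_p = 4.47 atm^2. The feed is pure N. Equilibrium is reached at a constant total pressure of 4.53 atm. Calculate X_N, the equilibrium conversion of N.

Let X = conversion of N (basis 1 mol N); extent of reaction ξ = X.
At extent ξ: n_N = 1 − X; n_R = 3X.
n_T = Σnᵢ = 1 + 2X.
With p_i = (n_i/n_T)P, K_p = p_R^3 / (p_N).
This yields a degree-3 equation in X; solving on (0,1), X = 0.237.

X = 0.237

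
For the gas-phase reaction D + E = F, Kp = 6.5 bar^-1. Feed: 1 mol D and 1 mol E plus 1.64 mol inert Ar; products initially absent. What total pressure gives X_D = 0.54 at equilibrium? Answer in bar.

Basis: 1 mol D initially; let X = conversion of D. Extent ξ = X.
At extent ξ: n_D = 1 − X; n_E = 1 − X; n_F = X; n_I = 1.64 (inert).
Total moles n_T = 3.64 − X.
Kp = p_F / (p_D p_E) with p_i = (n_i/n_T)·P.
At X = 0.54: the mole-fraction product g(X) = Π y_i^ν_i = 7.911. Since Kp = g(X)·P^{-1}, P = (g/Kp)^(1/1) = (7.911/6.5)^(1/1) = 1.22 bar.

P = 1.22 bar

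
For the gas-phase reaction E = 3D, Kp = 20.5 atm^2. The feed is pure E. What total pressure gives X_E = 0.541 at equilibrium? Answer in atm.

Let X = conversion of E (basis 1 mol E); extent of reaction ξ = X.
At extent ξ: n_E = 1 − X; n_D = 3X.
Summing: n_T = 1 + 2X.
Kp = p_D^3 / (p_E) with p_i = (n_i/n_T)·P.
At X = 0.541: the mole-fraction product g(X) = Π y_i^ν_i = 2.149. Since Kp = g(X)·P^{2}, P = (Kp/g)^(1/2) = (20.5/2.149)^(1/2) = 3.09 atm.

P = 3.09 atm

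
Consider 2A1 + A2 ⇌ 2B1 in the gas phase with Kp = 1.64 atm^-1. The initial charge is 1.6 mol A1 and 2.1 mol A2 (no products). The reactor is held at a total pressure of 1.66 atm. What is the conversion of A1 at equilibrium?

Let X = conversion of A1 (basis 1.6 mol A1); extent of reaction ξ = 0.8X.
Moles: n_A1 = 1.6 − 1.6X; n_A2 = 2.1 − 0.8X; n_B1 = 1.6X.
n_T = Σnᵢ = 3.7 − 0.8X.
With p_i = (n_i/n_T)P, Kp = p_B1^2 / (p_A1^2 p_A2).
Substituting and setting equal to 1.64 atm^-1 gives a polynomial in X; the root in (0,1) is X = 0.541.

X = 0.541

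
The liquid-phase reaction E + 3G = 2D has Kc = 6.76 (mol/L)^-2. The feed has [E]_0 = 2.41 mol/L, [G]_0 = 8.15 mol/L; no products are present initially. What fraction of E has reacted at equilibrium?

Let X = conversion of E; extent ξ = 2.41·X mol/L.
Concentrations: [E] = 2.41 − 2.41X; [G] = 8.15 − 7.23X; [D] = 4.82X.
Kc = [D]^2 / ([E] [G]^3).
This equals 6.76 at X = 0.858 (the root in 0 < X < 1).

X = 0.858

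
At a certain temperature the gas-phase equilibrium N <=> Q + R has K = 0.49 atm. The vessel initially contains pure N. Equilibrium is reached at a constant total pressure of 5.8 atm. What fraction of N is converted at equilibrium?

X = 0.279

Basis: 1 mol N initially; let X = conversion of N. Extent ξ = X.
Mole table: n_N = 1 − X; n_Q = X; n_R = X.
n_T = Σnᵢ = 1 + X.
Mole fractions y_i = n_i/n_T; K = p_Q p_R / (p_N) with p_i = y_i·P.
Setting this equal to 0.49 atm and taking the physical root (0 < X < 1) gives X = 0.279.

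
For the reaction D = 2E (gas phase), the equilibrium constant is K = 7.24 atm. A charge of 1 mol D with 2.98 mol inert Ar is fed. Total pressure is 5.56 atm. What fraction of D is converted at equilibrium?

Take 1 mol D as basis and let X be its fractional conversion, so ξ = X.
At extent ξ: n_D = 1 − X; n_E = 2X; n_I = 2.98 (inert).
Total moles n_T = 3.98 + X.
y_i = n_i/n_T, p_i = y_i·P. K = p_E^2 / (p_D).
This yields a degree-2 equation in X; solving on (0,1), X = 0.688.

X = 0.688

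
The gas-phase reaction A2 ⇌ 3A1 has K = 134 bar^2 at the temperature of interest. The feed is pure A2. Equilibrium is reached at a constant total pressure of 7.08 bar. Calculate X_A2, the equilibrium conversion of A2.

Let X = conversion of A2 (basis 1 mol A2); extent of reaction ξ = X.
Species balance: n_A2 = 1 − X; n_A1 = 3X.
Summing: n_T = 1 + 2X.
With p_i = (n_i/n_T)P, K = p_A1^3 / (p_A2).
Equating to 134 bar^2 and solving on 0 < X < 1: X = 0.579.

X = 0.579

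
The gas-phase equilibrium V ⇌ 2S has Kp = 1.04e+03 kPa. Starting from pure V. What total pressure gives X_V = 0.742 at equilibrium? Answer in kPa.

Take 1 mol V as basis and let X be its fractional conversion, so ξ = X.
At extent ξ: n_V = 1 − X; n_S = 2X.
n_T = Σnᵢ = 1 + X.
Kp = p_S^2 / (p_V) with p_i = (n_i/n_T)·P.
At X = 0.742: the mole-fraction product g(X) = Π y_i^ν_i = 4.9. Since Kp = g(X)·P^{1}, P = (Kp/g)^(1/1) = (1.04e+03/4.9)^(1/1) = 212 kPa.

P = 212 kPa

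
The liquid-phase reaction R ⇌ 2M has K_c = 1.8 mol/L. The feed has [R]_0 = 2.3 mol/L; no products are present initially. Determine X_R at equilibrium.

Let X = conversion of R; extent ξ = 2.3·X mol/L.
Concentrations: [R] = 2.3 − 2.3X; [M] = 4.6X.
K_c = [M]^2 / ([R]).
Setting equal to 1.8 and solving for X on (0,1) gives X = 0.355.

X = 0.355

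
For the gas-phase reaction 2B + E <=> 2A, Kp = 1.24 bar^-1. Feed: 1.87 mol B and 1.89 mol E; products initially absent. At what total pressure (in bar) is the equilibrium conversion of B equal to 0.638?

Let X = conversion of B (basis 1.87 mol B); extent of reaction ξ = 0.935X.
At extent ξ: n_B = 1.87 − 1.87X; n_E = 1.89 − 0.935X; n_A = 1.87X.
Total moles n_T = 3.76 − 0.935X.
Kp = p_A^2 / (p_B^2 p_E) with p_i = (n_i/n_T)·P.
At X = 0.638: the mole-fraction product g(X) = Π y_i^ν_i = 7.597. Since Kp = g(X)·P^{-1}, P = (g/Kp)^(1/1) = (7.597/1.24)^(1/1) = 6.13 bar.

P = 6.13 bar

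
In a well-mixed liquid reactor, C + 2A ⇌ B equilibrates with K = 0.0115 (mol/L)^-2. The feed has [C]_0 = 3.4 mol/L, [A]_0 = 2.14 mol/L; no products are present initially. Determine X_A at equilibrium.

Let X = conversion of A; extent ξ = 2.14X/2 mol/L.
Concentrations: [C] = 3.4 − 1.07X; [A] = 2.14 − 2.14X; [B] = 1.07X.
K = [B] / ([C] [A]^2).
Solving K = 0.0115 for X ∈ (0,1): X = 0.124.

X = 0.124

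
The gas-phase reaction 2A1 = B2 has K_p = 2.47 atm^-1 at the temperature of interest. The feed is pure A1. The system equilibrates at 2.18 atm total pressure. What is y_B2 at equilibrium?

Basis: 1 mol A1 initially; let X = conversion of A1. Extent ξ = 0.5X.
Species balance: n_A1 = 1 − X; n_B2 = 0.5X.
Total moles n_T = 1 − 0.5X.
With p_i = (n_i/n_T)P, K_p = p_B2 / (p_A1^2).
Setting this equal to 2.47 atm^-1 and taking the physical root (0 < X < 1) gives X = 0.789.
Then n_B2 = 0.395, n_T = 0.605, so y_B2 = 0.652.

y_B2 = 0.652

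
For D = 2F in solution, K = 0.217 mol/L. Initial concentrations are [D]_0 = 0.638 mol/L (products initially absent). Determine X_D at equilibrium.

Let X = conversion of D; extent ξ = 0.638·X mol/L.
Concentrations: [D] = 0.638 − 0.638X; [F] = 1.28X.
K = [F]^2 / ([D]).
Equating to 0.217 mol/L: the physical root is X = 0.252.

X = 0.252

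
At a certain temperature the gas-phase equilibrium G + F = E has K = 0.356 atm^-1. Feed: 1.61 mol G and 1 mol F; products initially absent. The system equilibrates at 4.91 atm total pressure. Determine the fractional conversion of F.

Take 1 mol F as basis and let X be its fractional conversion, so ξ = X.
At extent ξ: n_G = 1.61 − X; n_F = 1 − X; n_E = X.
Total moles n_T = 2.61 − X.
With p_i = (n_i/n_T)P, K = p_E / (p_G p_F).
Setting this equal to 0.356 atm^-1 and taking the physical root (0 < X < 1) gives X = 0.481.

X = 0.481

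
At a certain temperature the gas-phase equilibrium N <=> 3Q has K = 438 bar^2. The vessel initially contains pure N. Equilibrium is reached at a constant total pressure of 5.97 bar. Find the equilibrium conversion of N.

X = 0.825

Let X = conversion of N (basis 1 mol N); extent of reaction ξ = X.
Species balance: n_N = 1 − X; n_Q = 3X.
Summing: n_T = 1 + 2X.
Mole fractions y_i = n_i/n_T; K = p_Q^3 / (p_N) with p_i = y_i·P.
Setting this equal to 438 bar^2 and taking the physical root (0 < X < 1) gives X = 0.825.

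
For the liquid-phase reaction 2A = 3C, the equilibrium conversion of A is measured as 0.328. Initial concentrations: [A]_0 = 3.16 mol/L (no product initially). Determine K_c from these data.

Let X = conversion of A.
Concentrations: [A] = 3.16 − 3.16X; [C] = 4.74X.
At X = 0.328: [A] = 2.12, [C] = 1.55.
K_c = [C]^3 / ([A]^2) = 0.833 mol/L.

K_c = 0.833 mol/L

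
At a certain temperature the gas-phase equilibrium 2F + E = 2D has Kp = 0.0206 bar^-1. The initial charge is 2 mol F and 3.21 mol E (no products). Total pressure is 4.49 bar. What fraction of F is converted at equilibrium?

Basis: 2 mol F initially; let X = conversion of F. Extent ξ = X.
Mole table: n_F = 2 − 2X; n_E = 3.21 − X; n_D = 2X.
n_T = Σnᵢ = 5.21 − X.
Mole fractions y_i = n_i/n_T; Kp = p_D^2 / (p_F^2 p_E) with p_i = y_i·P.
Setting this equal to 0.0206 bar^-1 and taking the physical root (0 < X < 1) gives X = 0.191.

X = 0.191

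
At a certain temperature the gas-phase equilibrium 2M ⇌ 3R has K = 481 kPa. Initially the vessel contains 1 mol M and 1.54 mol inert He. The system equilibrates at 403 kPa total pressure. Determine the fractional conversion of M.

X = 0.570

Basis: 1 mol M initially; let X = conversion of M. Extent ξ = 0.5X.
At extent ξ: n_M = 1 − X; n_R = 1.5X; n_I = 1.54 (inert).
Total moles n_T = 2.54 + 0.5X.
y_i = n_i/n_T, p_i = y_i·P. K = p_R^3 / (p_M^2).
Substituting and setting equal to 481 kPa gives a polynomial in X; the root in (0,1) is X = 0.570.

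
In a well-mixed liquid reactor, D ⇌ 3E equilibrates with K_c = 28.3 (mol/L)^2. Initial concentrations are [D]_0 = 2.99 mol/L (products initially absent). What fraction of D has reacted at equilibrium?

Let X = conversion of D; extent ξ = 2.99·X mol/L.
Concentrations: [D] = 2.99 − 2.99X; [E] = 8.97X.
K_c = [E]^3 / ([D]).
Equating to 28.3 (mol/L)^2: the physical root is X = 0.410.

X = 0.410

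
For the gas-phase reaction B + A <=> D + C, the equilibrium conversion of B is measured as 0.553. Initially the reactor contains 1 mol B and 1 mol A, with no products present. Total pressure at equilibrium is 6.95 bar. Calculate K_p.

K_p = 1.53

Take 1 mol B as basis and let X be its fractional conversion, so ξ = X.
Moles: n_B = 1 − X; n_A = 1 − X; n_D = X; n_C = X.
Since Δν = 0, n_T = 2 throughout.
At X = 0.553: n_B = 0.447, n_A = 0.447, n_D = 0.553, n_C = 0.553, n_T = 2.
p_i = (n_i/n_T)·P. K_p = p_D p_C / (p_B p_A) = 1.53.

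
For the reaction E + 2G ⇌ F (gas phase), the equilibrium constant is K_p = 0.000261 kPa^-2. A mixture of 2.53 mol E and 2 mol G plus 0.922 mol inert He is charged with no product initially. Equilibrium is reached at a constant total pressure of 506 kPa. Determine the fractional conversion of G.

Let X = conversion of G (basis 2 mol G); extent of reaction ξ = X.
Species balance: n_E = 2.53 − X; n_G = 2 − 2X; n_F = X; n_I = 0.922 (inert).
n_T = Σnᵢ = 5.45 − 2X.
With p_i = (n_i/n_T)P, K_p = p_F / (p_E p_G^2).
Setting this equal to 0.000261 kPa^-2 and taking the physical root (0 < X < 1) gives X = 0.837.

X = 0.837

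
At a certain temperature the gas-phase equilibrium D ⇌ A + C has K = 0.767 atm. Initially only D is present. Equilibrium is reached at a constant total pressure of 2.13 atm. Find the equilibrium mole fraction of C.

Let X = conversion of D (basis 1 mol D); extent of reaction ξ = X.
Mole table: n_D = 1 − X; n_A = X; n_C = X.
Summing: n_T = 1 + X.
With p_i = (n_i/n_T)P, K = p_A p_C / (p_D).
Equating to 0.767 atm and solving on 0 < X < 1: X = 0.515.
Then n_C = 0.515, n_T = 1.51, so y_C = 0.340.

y_C = 0.340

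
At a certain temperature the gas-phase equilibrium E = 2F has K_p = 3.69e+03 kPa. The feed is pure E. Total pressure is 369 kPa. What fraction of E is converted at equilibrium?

X = 0.845

Let X = conversion of E (basis 1 mol E); extent of reaction ξ = X.
Species balance: n_E = 1 − X; n_F = 2X.
Total moles n_T = 1 + X.
y_i = n_i/n_T, p_i = y_i·P. K_p = p_F^2 / (p_E).
This yields a degree-2 equation in X; solving on (0,1), X = 0.845.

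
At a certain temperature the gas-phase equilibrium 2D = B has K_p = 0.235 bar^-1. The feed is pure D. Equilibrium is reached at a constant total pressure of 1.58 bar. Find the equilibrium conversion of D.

X = 0.366

Basis: 1 mol D initially; let X = conversion of D. Extent ξ = 0.5X.
At extent ξ: n_D = 1 − X; n_B = 0.5X.
n_T = Σnᵢ = 1 − 0.5X.
Mole fractions y_i = n_i/n_T; K_p = p_B / (p_D^2) with p_i = y_i·P.
Substituting and setting equal to 0.235 bar^-1 gives a polynomial in X; the root in (0,1) is X = 0.366.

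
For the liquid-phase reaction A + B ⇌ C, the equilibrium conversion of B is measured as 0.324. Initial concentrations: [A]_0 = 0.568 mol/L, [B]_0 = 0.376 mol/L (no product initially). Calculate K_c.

Let X = conversion of B.
Concentrations: [A] = 0.568 − 0.376X; [B] = 0.376 − 0.376X; [C] = 0.376X.
At X = 0.324: [A] = 0.446, [B] = 0.254, [C] = 0.122.
K_c = [C] / ([A] [B]) = 1.07 L/mol.

K_c = 1.07 L/mol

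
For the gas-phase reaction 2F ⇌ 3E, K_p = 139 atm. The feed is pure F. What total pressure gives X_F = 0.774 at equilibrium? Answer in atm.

P = 6.29 atm

Basis: 1 mol F initially; let X = conversion of F. Extent ξ = 0.5X.
At extent ξ: n_F = 1 − X; n_E = 1.5X.
n_T = Σnᵢ = 1 + 0.5X.
K_p = p_E^3 / (p_F^2) with p_i = (n_i/n_T)·P.
At X = 0.774: the mole-fraction product g(X) = Π y_i^ν_i = 22.09. Since K_p = g(X)·P^{1}, P = (K_p/g)^(1/1) = (139/22.09)^(1/1) = 6.29 atm.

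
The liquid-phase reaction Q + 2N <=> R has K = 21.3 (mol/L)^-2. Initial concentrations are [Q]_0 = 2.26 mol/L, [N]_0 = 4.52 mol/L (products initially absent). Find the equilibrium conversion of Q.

Let X = conversion of Q; extent ξ = 2.26·X mol/L.
Concentrations: [Q] = 2.26 − 2.26X; [N] = 4.52 − 4.52X; [R] = 2.26X.
K = [R] / ([Q] [N]^2).
Solving K = 21.3 for X ∈ (0,1): X = 0.874.

X = 0.874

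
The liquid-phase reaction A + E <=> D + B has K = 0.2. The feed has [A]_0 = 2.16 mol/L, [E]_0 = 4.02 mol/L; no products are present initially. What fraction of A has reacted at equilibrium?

Let X = conversion of A; extent ξ = 2.16·X mol/L.
Concentrations: [A] = 2.16 − 2.16X; [E] = 4.02 − 2.16X; [D] = 2.16X; [B] = 2.16X.
K = [D] [B] / ([A] [E]).
This equals 0.2 at X = 0.413 (the root in 0 < X < 1).

X = 0.413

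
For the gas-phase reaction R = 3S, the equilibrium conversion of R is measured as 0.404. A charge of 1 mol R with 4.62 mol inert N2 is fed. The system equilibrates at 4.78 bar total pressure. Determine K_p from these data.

K_p = 1.65 bar^2

Basis: 1 mol R initially; let X = conversion of R. Extent ξ = X.
Species balance: n_R = 1 − X; n_S = 3X; n_I = 4.62 (inert).
n_T = Σnᵢ = 5.62 + 2X.
At X = 0.404: n_R = 0.596, n_S = 1.21, n_T = 6.43.
p_i = (n_i/n_T)·P. K_p = p_S^3 / (p_R) = 1.65 bar^2.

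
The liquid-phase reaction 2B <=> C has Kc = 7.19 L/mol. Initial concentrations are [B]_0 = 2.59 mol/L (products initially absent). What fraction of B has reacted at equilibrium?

Let X = conversion of B; extent ξ = 2.59X/2 mol/L.
Concentrations: [B] = 2.59 − 2.59X; [C] = 1.29X.
Kc = [C] / ([B]^2).
Setting equal to 7.19 and solving for X on (0,1) gives X = 0.849.

X = 0.849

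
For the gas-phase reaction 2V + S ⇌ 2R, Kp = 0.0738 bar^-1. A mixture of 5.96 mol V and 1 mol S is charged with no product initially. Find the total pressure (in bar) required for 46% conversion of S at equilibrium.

Basis: 1 mol S initially; let X = conversion of S. Extent ξ = X.
Moles: n_V = 5.96 − 2X; n_S = 1 − X; n_R = 2X.
Summing: n_T = 6.96 − X.
Kp = p_R^2 / (p_V^2 p_S) with p_i = (n_i/n_T)·P.
At X = 0.46: the mole-fraction product g(X) = Π y_i^ν_i = 0.4011. Since Kp = g(X)·P^{-1}, P = (g/Kp)^(1/1) = (0.4011/0.0738)^(1/1) = 5.43 bar.

P = 5.43 bar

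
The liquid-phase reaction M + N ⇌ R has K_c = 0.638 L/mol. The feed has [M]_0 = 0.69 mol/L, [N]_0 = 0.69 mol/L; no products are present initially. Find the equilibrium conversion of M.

X = 0.249

Let X = conversion of M; extent ξ = 0.69·X mol/L.
Concentrations: [M] = 0.69 − 0.69X; [N] = 0.69 − 0.69X; [R] = 0.69X.
K_c = [R] / ([M] [N]).
Solving K_c = 0.638 for X ∈ (0,1): X = 0.249.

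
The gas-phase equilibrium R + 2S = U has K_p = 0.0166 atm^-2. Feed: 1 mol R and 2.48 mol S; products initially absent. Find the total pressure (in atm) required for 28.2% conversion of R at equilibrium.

P = 7.4 atm

Let X = conversion of R (basis 1 mol R); extent of reaction ξ = X.
Mole table: n_R = 1 − X; n_S = 2.48 − 2X; n_U = X.
Total moles n_T = 3.48 − 2X.
K_p = p_U / (p_R p_S^2) with p_i = (n_i/n_T)·P.
At X = 0.282: the mole-fraction product g(X) = Π y_i^ν_i = 0.9097. Since K_p = g(X)·P^{-2}, P = (g/K_p)^(1/2) = (0.9097/0.0166)^(1/2) = 7.4 atm.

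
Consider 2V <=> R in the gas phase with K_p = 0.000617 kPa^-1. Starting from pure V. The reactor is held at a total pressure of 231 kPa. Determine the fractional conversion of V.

Take 1 mol V as basis and let X be its fractional conversion, so ξ = 0.5X.
Moles: n_V = 1 − X; n_R = 0.5X.
Summing: n_T = 1 − 0.5X.
Mole fractions y_i = n_i/n_T; K_p = p_R / (p_V^2) with p_i = y_i·P.
This yields a degree-2 equation in X; solving on (0,1), X = 0.202.

X = 0.202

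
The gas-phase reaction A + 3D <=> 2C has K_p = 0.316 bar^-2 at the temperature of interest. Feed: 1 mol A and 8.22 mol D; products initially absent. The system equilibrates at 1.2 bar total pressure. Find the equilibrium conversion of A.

Basis: 1 mol A initially; let X = conversion of A. Extent ξ = X.
At extent ξ: n_A = 1 − X; n_D = 8.22 − 3X; n_C = 2X.
Total moles n_T = 9.22 − 2X.
With p_i = (n_i/n_T)P, K_p = p_C^2 / (p_A p_D^3).
Setting this equal to 0.316 bar^-2 and taking the physical root (0 < X < 1) gives X = 0.503.

X = 0.503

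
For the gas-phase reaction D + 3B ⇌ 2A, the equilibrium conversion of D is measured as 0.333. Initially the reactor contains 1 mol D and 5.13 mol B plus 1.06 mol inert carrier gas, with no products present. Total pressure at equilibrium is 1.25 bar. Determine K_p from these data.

Basis: 1 mol D initially; let X = conversion of D. Extent ξ = X.
Mole table: n_D = 1 − X; n_B = 5.13 − 3X; n_A = 2X; n_I = 1.06 (inert).
n_T = Σnᵢ = 7.19 − 2X.
At X = 0.333: n_D = 0.667, n_B = 4.13, n_A = 0.666, n_T = 6.52.
p_i = (n_i/n_T)·P. K_p = p_A^2 / (p_D p_B^3) = 0.257 bar^-2.

K_p = 0.257 bar^-2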